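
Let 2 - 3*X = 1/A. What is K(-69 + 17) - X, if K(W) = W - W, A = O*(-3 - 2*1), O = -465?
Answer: -4649/6975 ≈ -0.66652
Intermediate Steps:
A = 2325 (A = -465*(-3 - 2*1) = -465*(-3 - 2) = -465*(-5) = 2325)
K(W) = 0
X = 4649/6975 (X = 2/3 - 1/3/2325 = 2/3 - 1/3*1/2325 = 2/3 - 1/6975 = 4649/6975 ≈ 0.66652)
K(-69 + 17) - X = 0 - 1*4649/6975 = 0 - 4649/6975 = -4649/6975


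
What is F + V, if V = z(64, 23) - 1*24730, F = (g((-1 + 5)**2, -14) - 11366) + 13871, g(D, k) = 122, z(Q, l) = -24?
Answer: -22127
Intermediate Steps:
F = 2627 (F = (122 - 11366) + 13871 = -11244 + 13871 = 2627)
V = -24754 (V = -24 - 1*24730 = -24 - 24730 = -24754)
F + V = 2627 - 24754 = -22127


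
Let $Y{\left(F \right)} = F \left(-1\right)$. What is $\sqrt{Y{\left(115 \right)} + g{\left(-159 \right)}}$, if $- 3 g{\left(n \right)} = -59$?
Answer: $\frac{i \sqrt{858}}{3} \approx 9.7639 i$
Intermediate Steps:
$Y{\left(F \right)} = - F$
$g{\left(n \right)} = \frac{59}{3}$ ($g{\left(n \right)} = \left(- \frac{1}{3}\right) \left(-59\right) = \frac{59}{3}$)
$\sqrt{Y{\left(115 \right)} + g{\left(-159 \right)}} = \sqrt{\left(-1\right) 115 + \frac{59}{3}} = \sqrt{-115 + \frac{59}{3}} = \sqrt{- \frac{286}{3}} = \frac{i \sqrt{858}}{3}$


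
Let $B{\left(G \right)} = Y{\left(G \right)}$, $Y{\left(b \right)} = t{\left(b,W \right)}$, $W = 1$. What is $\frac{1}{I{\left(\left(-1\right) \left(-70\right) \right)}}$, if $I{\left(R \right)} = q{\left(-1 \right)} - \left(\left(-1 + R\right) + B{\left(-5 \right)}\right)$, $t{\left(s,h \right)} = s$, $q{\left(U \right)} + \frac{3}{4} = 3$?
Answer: $- \frac{4}{247} \approx -0.016194$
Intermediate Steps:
$q{\left(U \right)} = \frac{9}{4}$ ($q{\left(U \right)} = - \frac{3}{4} + 3 = \frac{9}{4}$)
$Y{\left(b \right)} = b$
$B{\left(G \right)} = G$
$I{\left(R \right)} = \frac{33}{4} - R$ ($I{\left(R \right)} = \frac{9}{4} - \left(\left(-1 + R\right) - 5\right) = \frac{9}{4} - \left(-6 + R\right) = \frac{33}{4} - R$)
$\frac{1}{I{\left(\left(-1\right) \left(-70\right) \right)}} = \frac{1}{\frac{33}{4} - \left(-1\right) \left(-70\right)} = \frac{1}{\frac{33}{4} - 70} = \frac{1}{- \frac{247}{4}} = - \frac{4}{247}$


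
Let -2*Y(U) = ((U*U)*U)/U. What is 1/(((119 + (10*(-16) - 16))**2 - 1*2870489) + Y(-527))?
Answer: -2/6012209 ≈ -3.3266e-7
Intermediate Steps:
Y(U) = -U**2/2 (Y(U) = -(U*U)*U/(2*U) = -U**2*U/(2*U) = -U**3/(2*U) = -U**2/2)
1/(((119 + (10*(-16) - 16))**2 - 1*2870489) + Y(-527)) = 1/(((119 + (10*(-16) - 16))**2 - 1*2870489) - 1/2*(-527)**2) = 1/(((119 + (-160 - 16))**2 - 2870489) - 1/2*277729) = 1/(((119 - 176)**2 - 2870489) - 277729/2) = 1/(((-57)**2 - 2870489) - 277729/2) = 1/((3249 - 2870489) - 277729/2) = 1/(-2867240 - 277729/2) = 1/(-6012209/2) = -2/6012209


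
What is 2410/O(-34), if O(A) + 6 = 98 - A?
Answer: 1205/63 ≈ 19.127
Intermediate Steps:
O(A) = 92 - A (O(A) = -6 + (98 - A) = 92 - A)
2410/O(-34) = 2410/(92 - 1*(-34)) = 2410/(92 + 34) = 2410/126 = 2410*(1/126) = 1205/63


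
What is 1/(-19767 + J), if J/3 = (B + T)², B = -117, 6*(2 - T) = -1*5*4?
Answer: 3/52924 ≈ 5.6685e-5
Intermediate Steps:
T = 16/3 (T = 2 - (-1*5)*4/6 = 2 - (-5)*4/6 = 2 - ⅙*(-20) = 2 + 10/3 = 16/3 ≈ 5.3333)
J = 112225/3 (J = 3*(-117 + 16/3)² = 3*(-335/3)² = 3*(112225/9) = 112225/3 ≈ 37408.)
1/(-19767 + J) = 1/(-19767 + 112225/3) = 1/(52924/3) = 3/52924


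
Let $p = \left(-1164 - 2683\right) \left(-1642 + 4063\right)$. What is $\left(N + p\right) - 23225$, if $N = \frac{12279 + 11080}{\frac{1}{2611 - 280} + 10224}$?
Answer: $- \frac{222516202971911}{23832145} \approx -9.3368 \cdot 10^{6}$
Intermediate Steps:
$p = -9313587$ ($p = \left(-3847\right) 2421 = -9313587$)
$N = \frac{54449829}{23832145}$ ($N = \frac{23359}{\frac{1}{2331} + 10224} = \frac{23359}{\frac{23832145}{2331}} = 23359 \cdot \frac{2331}{23832145} = \frac{54449829}{23832145} \approx 2.2847$)
$\left(N + p\right) - 23225 = \left(\frac{54449829}{23832145} - 9313587\right) - 23225 = - \frac{221962701404286}{23832145} - 23225 = - \frac{222516202971911}{23832145}$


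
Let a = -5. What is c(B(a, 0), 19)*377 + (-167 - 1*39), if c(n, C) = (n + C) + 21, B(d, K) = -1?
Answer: 14497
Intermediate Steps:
c(n, C) = 21 + C + n (c(n, C) = (C + n) + 21 = 21 + C + n)
c(B(a, 0), 19)*377 + (-167 - 1*39) = (21 + 19 - 1)*377 + (-167 - 1*39) = 39*377 + (-167 - 39) = 14703 - 206 = 14497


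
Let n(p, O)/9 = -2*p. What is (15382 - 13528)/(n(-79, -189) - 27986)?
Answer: -927/13282 ≈ -0.069794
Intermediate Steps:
n(p, O) = -18*p (n(p, O) = 9*(-2*p) = -18*p)
(15382 - 13528)/(n(-79, -189) - 27986) = (15382 - 13528)/(-18*(-79) - 27986) = 1854/(1422 - 27986) = 1854/(-26564) = 1854*(-1/26564) = -927/13282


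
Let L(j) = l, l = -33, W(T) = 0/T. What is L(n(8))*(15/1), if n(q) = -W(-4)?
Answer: -495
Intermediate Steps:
W(T) = 0
n(q) = 0 (n(q) = -1*0 = 0)
L(j) = -33
L(n(8))*(15/1) = -495/1 = -495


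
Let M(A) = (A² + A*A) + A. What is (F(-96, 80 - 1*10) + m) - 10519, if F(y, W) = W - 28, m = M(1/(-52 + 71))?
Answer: -3782176/361 ≈ -10477.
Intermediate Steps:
M(A) = A + 2*A² (M(A) = (A² + A²) + A = 2*A² + A = A + 2*A²)
m = 21/361 (m = (1 + 2/(-52 + 71))/(-52 + 71) = (1 + 2/19)/19 = (1/19)*(21/19) = 21/361 ≈ 0.058172)
F(y, W) = -28 + W
(F(-96, 80 - 1*10) + m) - 10519 = ((-28 + (80 - 1*10)) + 21/361) - 10519 = ((-28 + (80 - 10)) + 21/361) - 10519 = ((-28 + 70) + 21/361) - 10519 = (42 + 21/361) - 10519 = 15183/361 - 10519 = -3782176/361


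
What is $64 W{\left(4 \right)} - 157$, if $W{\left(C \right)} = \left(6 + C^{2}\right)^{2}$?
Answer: $30819$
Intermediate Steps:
$64 W{\left(4 \right)} - 157 = 64 \left(6 + 4^{2}\right)^{2} - 157 = 64 \left(6 + 16\right)^{2} - 157 = 64 \cdot 22^{2} - 157 = 64 \cdot 484 - 157 = 30976 - 157 = 30819$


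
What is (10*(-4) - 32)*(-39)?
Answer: 2808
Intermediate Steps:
(10*(-4) - 32)*(-39) = (-40 - 32)*(-39) = -72*(-39) = 2808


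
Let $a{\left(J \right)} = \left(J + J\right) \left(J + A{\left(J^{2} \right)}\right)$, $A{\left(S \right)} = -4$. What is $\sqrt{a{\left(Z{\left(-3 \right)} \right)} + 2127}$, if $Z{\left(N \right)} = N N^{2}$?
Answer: $\sqrt{3801} \approx 61.652$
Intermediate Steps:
$Z{\left(N \right)} = N^{3}$
$a{\left(J \right)} = 2 J \left(-4 + J\right)$ ($a{\left(J \right)} = \left(J + J\right) \left(J - 4\right) = 2 J \left(-4 + J\right)$)
$\sqrt{a{\left(Z{\left(-3 \right)} \right)} + 2127} = \sqrt{2 \left(-3\right)^{3} \left(-4 + \left(-3\right)^{3}\right) + 2127} = \sqrt{2 \left(-27\right) \left(-4 - 27\right) + 2127} = \sqrt{2 \left(-27\right) \left(-31\right) + 2127} = \sqrt{1674 + 2127} = \sqrt{3801}$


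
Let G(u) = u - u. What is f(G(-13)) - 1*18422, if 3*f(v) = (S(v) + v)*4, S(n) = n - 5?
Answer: -55286/3 ≈ -18429.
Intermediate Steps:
G(u) = 0
S(n) = -5 + n
f(v) = -20/3 + 8*v/3 (f(v) = (((-5 + v) + v)*4)/3 = ((-5 + 2*v)*4)/3 = (-20 + 8*v)/3 = -20/3 + 8*v/3)
f(G(-13)) - 1*18422 = (-20/3 + (8/3)*0) - 1*18422 = (-20/3 + 0) - 18422 = -20/3 - 18422 = -55286/3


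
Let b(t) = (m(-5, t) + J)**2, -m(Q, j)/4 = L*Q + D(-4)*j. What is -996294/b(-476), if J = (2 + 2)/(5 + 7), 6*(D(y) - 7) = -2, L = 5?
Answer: -8966646/1473101161 ≈ -0.0060869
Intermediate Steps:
D(y) = 20/3 (D(y) = 7 + (1/6)*(-2) = 7 - 1/3 = 20/3)
m(Q, j) = -20*Q - 80*j/3 (m(Q, j) = -4*(5*Q + 20*j/3) = -20*Q - 80*j/3)
J = 1/3 (J = 4/12 = 4*(1/12) = 1/3 ≈ 0.33333)
b(t) = (301/3 - 80*t/3)**2 (b(t) = ((-20*(-5) - 80*t/3) + 1/3)**2 = ((100 - 80*t/3) + 1/3)**2 = (301/3 - 80*t/3)**2)
-996294/b(-476) = -996294*9/(-301 + 80*(-476))**2 = -996294*9/(-301 - 38080)**2 = -996294/((1/9)*(-38381)**2) = -996294/((1/9)*1473101161) = -996294/1473101161/9 = -996294*9/1473101161 = -8966646/1473101161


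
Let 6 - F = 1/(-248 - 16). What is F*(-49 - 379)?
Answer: -169595/66 ≈ -2569.6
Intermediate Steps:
F = 1585/264 (F = 6 - 1/(-248 - 16) = 6 - 1/(-264) = 6 - 1*(-1/264) = 6 + 1/264 = 1585/264 ≈ 6.0038)
F*(-49 - 379) = 1585*(-49 - 379)/264 = (1585/264)*(-428) = -169595/66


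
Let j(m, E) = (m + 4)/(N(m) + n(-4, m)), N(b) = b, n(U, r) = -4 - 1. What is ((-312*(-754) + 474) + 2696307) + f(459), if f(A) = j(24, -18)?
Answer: 55708579/19 ≈ 2.9320e+6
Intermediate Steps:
n(U, r) = -5
j(m, E) = (4 + m)/(-5 + m) (j(m, E) = (m + 4)/(m - 5) = (4 + m)/(-5 + m))
f(A) = 28/19 (f(A) = (4 + 24)/(-5 + 24) = 28/19)
((-312*(-754) + 474) + 2696307) + f(459) = ((-312*(-754) + 474) + 2696307) + 28/19 = ((235248 + 474) + 2696307) + 28/19 = (235722 + 2696307) + 28/19 = 2932029 + 28/19 = 55708579/19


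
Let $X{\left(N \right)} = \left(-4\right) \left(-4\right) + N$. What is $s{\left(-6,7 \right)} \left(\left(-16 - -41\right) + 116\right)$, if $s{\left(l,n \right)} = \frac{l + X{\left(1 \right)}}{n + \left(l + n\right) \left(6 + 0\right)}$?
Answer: $\frac{1551}{13} \approx 119.31$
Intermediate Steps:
$X{\left(N \right)} = 16 + N$
$s{\left(l,n \right)} = \frac{17 + l}{6 l + 7 n}$ ($s{\left(l,n \right)} = \frac{l + \left(16 + 1\right)}{n + \left(l + n\right) \left(6 + 0\right)} = \frac{l + 17}{n + \left(l + n\right) 6} = \frac{17 + l}{n + \left(6 l + 6 n\right)} = \frac{17 + l}{6 l + 7 n}$)
$s{\left(-6,7 \right)} \left(\left(-16 - -41\right) + 116\right) = \frac{17 - 6}{6 \left(-6\right) + 7 \cdot 7} \left(\left(-16 - -41\right) + 116\right) = \frac{1}{-36 + 49} \cdot 11 \left(\left(-16 + 41\right) + 116\right) = \frac{1}{13} \cdot 11 \left(25 + 116\right) = \frac{1}{13} \cdot 11 \cdot 141 = \frac{11}{13} \cdot 141 = \frac{1551}{13}$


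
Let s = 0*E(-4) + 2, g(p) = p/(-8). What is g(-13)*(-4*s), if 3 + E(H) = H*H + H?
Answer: -13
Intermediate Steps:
E(H) = -3 + H + H² (E(H) = -3 + (H*H + H) = -3 + (H² + H) = -3 + (H + H²) = -3 + H + H²)
g(p) = -p/8 (g(p) = p*(-⅛) = -p/8)
s = 2 (s = 0*(-3 - 4 + (-4)²) + 2 = 0*(-3 - 4 + 16) + 2 = 0*9 + 2 = 0 + 2 = 2)
g(-13)*(-4*s) = (-⅛*(-13))*(-4*2) = (13/8)*(-8) = -13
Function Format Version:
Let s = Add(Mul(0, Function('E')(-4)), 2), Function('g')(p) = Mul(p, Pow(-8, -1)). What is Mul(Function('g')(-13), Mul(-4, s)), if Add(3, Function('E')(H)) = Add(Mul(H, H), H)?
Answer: -13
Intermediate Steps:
Function('E')(H) = Add(-3, H, Pow(H, 2)) (Function('E')(H) = Add(-3, Add(Mul(H, H), H)) = Add(-3, Add(Pow(H, 2), H)) = Add(-3, Add(H, Pow(H, 2))) = Add(-3, H, Pow(H, 2)))
Function('g')(p) = Mul(Rational(-1, 8), p) (Function('g')(p) = Mul(p, Rational(-1, 8)) = Mul(Rational(-1, 8), p))
s = 2 (s = Add(Mul(0, Add(-3, -4, Pow(-4, 2))), 2) = Add(Mul(0, Add(-3, -4, 16)), 2) = Add(Mul(0, 9), 2) = Add(0, 2) = 2)
Mul(Function('g')(-13), Mul(-4, s)) = Mul(Mul(Rational(-1, 8), -13), Mul(-4, 2)) = Mul(Rational(13, 8), -8) = -13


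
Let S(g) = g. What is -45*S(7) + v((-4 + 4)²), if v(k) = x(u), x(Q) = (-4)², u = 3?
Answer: -299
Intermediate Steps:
x(Q) = 16
v(k) = 16
-45*S(7) + v((-4 + 4)²) = -45*7 + 16 = -315 + 16 = -299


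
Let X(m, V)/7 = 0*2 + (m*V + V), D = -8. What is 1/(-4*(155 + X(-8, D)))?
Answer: -1/2188 ≈ -0.00045704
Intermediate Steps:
X(m, V) = 7*V + 7*V*m (X(m, V) = 7*(0*2 + (m*V + V)) = 7*(0 + (V*m + V)) = 7*(0 + (V + V*m)) = 7*(V + V*m) = 7*V + 7*V*m)
1/(-4*(155 + X(-8, D))) = 1/(-4*(155 + 7*(-8)*(1 - 8))) = 1/(-4*(155 + 7*(-8)*(-7))) = 1/(-4*(155 + 392)) = 1/(-4*547) = 1/(-2188) = -1/2188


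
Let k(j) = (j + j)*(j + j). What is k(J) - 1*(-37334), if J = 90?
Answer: 69734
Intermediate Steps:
k(j) = 4*j² (k(j) = (2*j)*(2*j) = 4*j²)
k(J) - 1*(-37334) = 4*90² - 1*(-37334) = 4*8100 + 37334 = 32400 + 37334 = 69734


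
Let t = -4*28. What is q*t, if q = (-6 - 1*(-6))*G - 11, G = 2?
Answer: 1232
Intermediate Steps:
t = -112
q = -11 (q = (-6 - 1*(-6))*2 - 11 = (-6 + 6)*2 - 11 = 0*2 - 11 = 0 - 11 = -11)
q*t = -11*(-112) = 1232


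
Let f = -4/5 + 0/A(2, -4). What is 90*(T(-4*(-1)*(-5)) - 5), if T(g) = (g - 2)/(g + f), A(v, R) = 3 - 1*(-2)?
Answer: -9225/26 ≈ -354.81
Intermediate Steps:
A(v, R) = 5 (A(v, R) = 3 + 2 = 5)
f = -4/5 (f = -4/5 + 0/5 = -4*1/5 + 0*(1/5) = -4/5 + 0 = -4/5 ≈ -0.80000)
T(g) = (-2 + g)/(-4/5 + g) (T(g) = (g - 2)/(g - 4/5) = (-2 + g)/(-4/5 + g))
90*(T(-4*(-1)*(-5)) - 5) = 90*(5*(-2 - 4*(-1)*(-5))/(-4 + 5*(-4*(-1)*(-5))) - 5) = 90*(5*(-2 + 4*(-5))/(-4 + 5*(4*(-5))) - 5) = 90*(5*(-2 - 20)/(-4 + 5*(-20)) - 5) = 90*(5*(-22)/(-4 - 100) - 5) = 90*(5*(-22)/(-104) - 5) = 90*(5*(-1/104)*(-22) - 5) = 90*(55/52 - 5) = 90*(-205/52) = -9225/26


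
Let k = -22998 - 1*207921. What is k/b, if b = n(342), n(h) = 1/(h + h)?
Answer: -157948596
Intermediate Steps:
k = -230919 (k = -22998 - 207921 = -230919)
n(h) = 1/(2*h)
b = 1/684 (b = (½)/342 = (½)*(1/342) = 1/684 ≈ 0.0014620)
k/b = -230919/1/684 = -230919*684 = -157948596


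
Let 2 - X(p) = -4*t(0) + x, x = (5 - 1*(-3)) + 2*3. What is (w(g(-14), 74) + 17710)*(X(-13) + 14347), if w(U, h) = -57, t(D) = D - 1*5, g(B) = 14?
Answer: 252702695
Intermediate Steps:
t(D) = -5 + D (t(D) = D - 5 = -5 + D)
x = 14 (x = (5 + 3) + 6 = 8 + 6 = 14)
X(p) = -32 (X(p) = 2 - (-4*(-5 + 0) + 14) = 2 - (-4*(-5) + 14) = 2 - (20 + 14) = 2 - 1*34 = 2 - 34 = -32)
(w(g(-14), 74) + 17710)*(X(-13) + 14347) = (-57 + 17710)*(-32 + 14347) = 17653*14315 = 252702695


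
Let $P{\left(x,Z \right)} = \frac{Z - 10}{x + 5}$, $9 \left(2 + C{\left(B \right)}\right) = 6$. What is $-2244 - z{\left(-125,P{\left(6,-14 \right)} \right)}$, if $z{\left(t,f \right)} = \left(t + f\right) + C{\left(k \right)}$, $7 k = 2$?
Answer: $- \frac{69811}{33} \approx -2115.5$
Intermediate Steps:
$k = \frac{2}{7}$ ($k = \frac{1}{7} \cdot 2 = \frac{2}{7} \approx 0.28571$)
$C{\left(B \right)} = - \frac{4}{3}$ ($C{\left(B \right)} = -2 + \frac{1}{9} \cdot 6 = -2 + \frac{2}{3} = - \frac{4}{3}$)
$P{\left(x,Z \right)} = \frac{-10 + Z}{5 + x}$
$z{\left(t,f \right)} = - \frac{4}{3} + f + t$ ($z{\left(t,f \right)} = \left(t + f\right) - \frac{4}{3} = \left(f + t\right) - \frac{4}{3} = - \frac{4}{3} + f + t$)
$-2244 - z{\left(-125,P{\left(6,-14 \right)} \right)} = -2244 - \left(- \frac{4}{3} + \frac{-10 - 14}{5 + 6} - 125\right) = -2244 - \left(- \frac{4}{3} + \frac{1}{11} \left(-24\right) - 125\right) = -2244 - \left(- \frac{4}{3} - \frac{24}{11} - 125\right) = -2244 - - \frac{4241}{33} = -2244 + \frac{4241}{33} = - \frac{69811}{33}$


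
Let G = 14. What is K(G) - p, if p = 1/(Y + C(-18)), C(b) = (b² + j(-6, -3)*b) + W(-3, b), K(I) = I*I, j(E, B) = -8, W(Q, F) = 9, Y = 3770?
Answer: 832411/4247 ≈ 196.00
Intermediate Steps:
K(I) = I²
C(b) = 9 + b² - 8*b (C(b) = (b² - 8*b) + 9 = 9 + b² - 8*b)
p = 1/4247 (p = 1/(3770 + (9 + (-18)² - 8*(-18))) = 1/(3770 + (9 + 324 + 144)) = 1/(3770 + 477) = 1/4247 ≈ 0.00023546)
K(G) - p = 14² - 1*1/4247 = 196 - 1/4247 = 832411/4247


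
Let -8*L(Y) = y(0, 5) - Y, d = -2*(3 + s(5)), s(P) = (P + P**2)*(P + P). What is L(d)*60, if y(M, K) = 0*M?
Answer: -4545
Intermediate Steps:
s(P) = 2*P*(P + P**2) (s(P) = (P + P**2)*(2*P) = 2*P*(P + P**2))
d = -606 (d = -2*(3 + 2*5**2*(1 + 5)) = -2*(3 + 2*25*6) = -2*(3 + 300) = -2*303 = -606)
y(M, K) = 0
L(Y) = Y/8 (L(Y) = -(0 - Y)/8 = -(-1)*Y/8 = Y/8)
L(d)*60 = ((1/8)*(-606))*60 = -303/4*60 = -4545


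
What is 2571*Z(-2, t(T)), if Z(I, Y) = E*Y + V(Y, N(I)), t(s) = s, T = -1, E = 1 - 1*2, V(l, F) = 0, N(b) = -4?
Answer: 2571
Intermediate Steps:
E = -1 (E = 1 - 2 = -1)
Z(I, Y) = -Y (Z(I, Y) = -Y + 0 = -Y)
2571*Z(-2, t(T)) = 2571*(-1*(-1)) = 2571*1 = 2571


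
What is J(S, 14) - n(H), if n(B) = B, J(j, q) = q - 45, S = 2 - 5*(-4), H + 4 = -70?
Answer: 43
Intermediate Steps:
H = -74 (H = -4 - 70 = -74)
S = 22 (S = 2 + 20 = 22)
J(j, q) = -45 + q
J(S, 14) - n(H) = (-45 + 14) - 1*(-74) = -31 + 74 = 43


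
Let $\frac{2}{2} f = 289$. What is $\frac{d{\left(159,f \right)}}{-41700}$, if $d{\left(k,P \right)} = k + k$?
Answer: $- \frac{53}{6950} \approx -0.0076259$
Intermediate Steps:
$f = 289$
$d{\left(k,P \right)} = 2 k$
$\frac{d{\left(159,f \right)}}{-41700} = \frac{2 \cdot 159}{-41700} = 318 \left(- \frac{1}{41700}\right) = - \frac{53}{6950}$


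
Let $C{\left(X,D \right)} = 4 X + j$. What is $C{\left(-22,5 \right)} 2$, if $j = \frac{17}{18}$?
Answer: $- \frac{1567}{9} \approx -174.11$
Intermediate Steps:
$j = \frac{17}{18}$ ($j = 17 \cdot \frac{1}{18} = \frac{17}{18} \approx 0.94444$)
$C{\left(X,D \right)} = \frac{17}{18} + 4 X$ ($C{\left(X,D \right)} = 4 X + \frac{17}{18} = \frac{17}{18} + 4 X$)
$C{\left(-22,5 \right)} 2 = \left(\frac{17}{18} + 4 \left(-22\right)\right) 2 = \left(\frac{17}{18} - 88\right) 2 = \left(- \frac{1567}{18}\right) 2 = - \frac{1567}{9}$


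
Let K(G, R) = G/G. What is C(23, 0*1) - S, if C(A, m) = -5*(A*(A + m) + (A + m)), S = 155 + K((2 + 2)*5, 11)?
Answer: -2916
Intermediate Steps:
K(G, R) = 1
S = 156 (S = 155 + 1 = 156)
C(A, m) = -5*A - 5*m - 5*A*(A + m) (C(A, m) = -5*(A + m + A*(A + m)) = -5*A - 5*m - 5*A*(A + m))
C(23, 0*1) - S = (-5*23 - 0 - 5*23**2 - 5*23*0*1) - 1*156 = (-115 - 5*0 - 5*529 - 5*23*0) - 156 = (-115 + 0 - 2645 + 0) - 156 = -2760 - 156 = -2916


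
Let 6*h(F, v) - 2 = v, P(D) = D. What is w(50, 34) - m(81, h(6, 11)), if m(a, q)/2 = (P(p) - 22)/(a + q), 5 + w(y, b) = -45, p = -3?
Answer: -24650/499 ≈ -49.399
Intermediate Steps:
h(F, v) = ⅓ + v/6
w(y, b) = -50 (w(y, b) = -5 - 45 = -50)
m(a, q) = -50/(a + q) (m(a, q) = 2*((-3 - 22)/(a + q)) = 2*(-25/(a + q)) = -50/(a + q))
w(50, 34) - m(81, h(6, 11)) = -50 - (-50)/(81 + (⅓ + (⅙)*11)) = -50 - (-50)/(81 + (⅓ + 11/6)) = -50 - (-50)/(81 + 13/6) = -50 - (-50)/499/6 = -50 - (-50)*6/499 = -50 - 1*(-300/499) = -50 + 300/499 = -24650/499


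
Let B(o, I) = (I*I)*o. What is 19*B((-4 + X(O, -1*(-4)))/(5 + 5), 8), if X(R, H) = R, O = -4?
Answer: -4864/5 ≈ -972.80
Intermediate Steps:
B(o, I) = o*I² (B(o, I) = I²*o = o*I²)
19*B((-4 + X(O, -1*(-4)))/(5 + 5), 8) = 19*(((-4 - 4)/(5 + 5))*8²) = 19*(-8/10*64) = 19*(-8*⅒*64) = 19*(-⅘*64) = 19*(-256/5) = -4864/5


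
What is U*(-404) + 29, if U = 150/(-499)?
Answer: 75071/499 ≈ 150.44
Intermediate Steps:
U = -150/499 (U = 150*(-1/499) = -150/499 ≈ -0.30060)
U*(-404) + 29 = -150/499*(-404) + 29 = 60600/499 + 29 = 75071/499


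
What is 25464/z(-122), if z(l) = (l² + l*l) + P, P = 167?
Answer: 25464/29935 ≈ 0.85064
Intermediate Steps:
z(l) = 167 + 2*l² (z(l) = (l² + l*l) + 167 = (l² + l²) + 167 = 2*l² + 167 = 167 + 2*l²)
25464/z(-122) = 25464/(167 + 2*(-122)²) = 25464/(167 + 2*14884) = 25464/(167 + 29768) = 25464/29935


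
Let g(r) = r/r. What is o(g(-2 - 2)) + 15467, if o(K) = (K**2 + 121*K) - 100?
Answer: 15489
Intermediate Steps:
g(r) = 1
o(K) = -100 + K**2 + 121*K
o(g(-2 - 2)) + 15467 = (-100 + 1**2 + 121*1) + 15467 = (-100 + 1 + 121) + 15467 = 22 + 15467 = 15489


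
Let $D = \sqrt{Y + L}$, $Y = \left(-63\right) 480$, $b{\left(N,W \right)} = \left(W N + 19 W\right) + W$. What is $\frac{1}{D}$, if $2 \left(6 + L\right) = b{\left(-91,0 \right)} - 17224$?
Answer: $- \frac{i \sqrt{38858}}{38858} \approx - 0.0050729 i$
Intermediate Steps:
$b{\left(N,W \right)} = 20 W + N W$ ($b{\left(N,W \right)} = \left(N W + 19 W\right) + W = \left(19 W + N W\right) + W = 20 W + N W$)
$Y = -30240$
$L = -8618$ ($L = -6 + \frac{0 \left(20 - 91\right) - 17224}{2} = -6 + \frac{0 \left(-71\right) - 17224}{2} = -6 + \frac{0 - 17224}{2} = -6 + \frac{1}{2} \left(-17224\right) = -6 - 8612 = -8618$)
$D = i \sqrt{38858}$ ($D = \sqrt{-30240 - 8618} = \sqrt{-38858} = i \sqrt{38858} \approx 197.12 i$)
$\frac{1}{D} = \frac{1}{i \sqrt{38858}} = - \frac{i \sqrt{38858}}{38858}$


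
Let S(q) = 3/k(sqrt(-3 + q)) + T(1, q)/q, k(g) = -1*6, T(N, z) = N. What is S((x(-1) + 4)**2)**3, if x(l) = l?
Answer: -343/5832 ≈ -0.058813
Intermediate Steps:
k(g) = -6
S(q) = -1/2 + 1/q (S(q) = 3/(-6) + 1/q = 3*(-1/6) + 1/q = -1/2 + 1/q)
S((x(-1) + 4)**2)**3 = ((2 - (-1 + 4)**2)/(2*((-1 + 4)**2)))**3 = ((2 - 1*3**2)/(2*(3**2)))**3 = ((1/2)*(2 - 1*9)/9)**3 = ((1/2)*(1/9)*(2 - 9))**3 = ((1/2)*(1/9)*(-7))**3 = (-7/18)**3 = -343/5832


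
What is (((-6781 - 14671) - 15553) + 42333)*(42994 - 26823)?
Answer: 86159088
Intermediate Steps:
(((-6781 - 14671) - 15553) + 42333)*(42994 - 26823) = ((-21452 - 15553) + 42333)*16171 = (-37005 + 42333)*16171 = 5328*16171 = 86159088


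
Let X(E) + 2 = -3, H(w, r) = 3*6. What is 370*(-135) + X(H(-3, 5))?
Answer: -49955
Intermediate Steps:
H(w, r) = 18
X(E) = -5 (X(E) = -2 - 3 = -5)
370*(-135) + X(H(-3, 5)) = 370*(-135) - 5 = -49950 - 5 = -49955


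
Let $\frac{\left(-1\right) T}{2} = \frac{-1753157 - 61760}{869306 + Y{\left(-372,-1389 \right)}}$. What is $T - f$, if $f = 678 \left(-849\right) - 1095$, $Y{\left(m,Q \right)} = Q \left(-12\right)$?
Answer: $\frac{255479948596}{442987} \approx 5.7672 \cdot 10^{5}$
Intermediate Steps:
$Y{\left(m,Q \right)} = - 12 Q$
$f = -576717$ ($f = -575622 - 1095 = -576717$)
$T = \frac{1814917}{442987}$ ($T = - 2 \frac{-1753157 - 61760}{869306 - -16668} = - 2 \left(- \frac{1814917}{869306 + 16668}\right) = - 2 \left(- \frac{1814917}{885974}\right) = - 2 \left(\left(-1814917\right) \frac{1}{885974}\right) = \left(-2\right) \left(- \frac{1814917}{885974}\right) = \frac{1814917}{442987} \approx 4.097$)
$T - f = \frac{1814917}{442987} - -576717 = \frac{1814917}{442987} + 576717 = \frac{255479948596}{442987}$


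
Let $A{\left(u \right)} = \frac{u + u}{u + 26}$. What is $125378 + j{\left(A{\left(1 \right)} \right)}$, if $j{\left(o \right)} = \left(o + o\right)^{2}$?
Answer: $\frac{91400578}{729} \approx 1.2538 \cdot 10^{5}$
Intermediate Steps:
$A{\left(u \right)} = \frac{2 u}{26 + u}$
$j{\left(o \right)} = 4 o^{2}$ ($j{\left(o \right)} = \left(2 o\right)^{2} = 4 o^{2}$)
$125378 + j{\left(A{\left(1 \right)} \right)} = 125378 + 4 \left(2 \cdot 1 \frac{1}{26 + 1}\right)^{2} = 125378 + 4 \left(2 \cdot 1 \cdot \frac{1}{27}\right)^{2} = 125378 + 4 \left(\frac{2}{27}\right)^{2} = 125378 + 4 \cdot \frac{4}{729} = 125378 + \frac{16}{729} = \frac{91400578}{729}$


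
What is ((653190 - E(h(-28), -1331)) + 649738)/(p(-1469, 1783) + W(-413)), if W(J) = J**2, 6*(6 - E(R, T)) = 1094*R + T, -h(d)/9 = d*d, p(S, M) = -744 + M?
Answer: 96937/1029648 ≈ 0.094146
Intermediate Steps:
h(d) = -9*d**2 (h(d) = -9*d*d = -9*d**2)
E(R, T) = 6 - 547*R/3 - T/6 (E(R, T) = 6 - (1094*R + T)/6 = 6 - (T + 1094*R)/6 = 6 + (-547*R/3 - T/6) = 6 - 547*R/3 - T/6)
((653190 - E(h(-28), -1331)) + 649738)/(p(-1469, 1783) + W(-413)) = ((653190 - (6 - (-1641)*(-28)**2 - 1/6*(-1331))) + 649738)/((-744 + 1783) + (-413)**2) = ((653190 - (6 - (-1641)*784 + 1331/6)) + 649738)/(1039 + 170569) = ((653190 - (6 - 547/3*(-7056) + 1331/6)) + 649738)/171608 = ((653190 - (6 + 1286544 + 1331/6)) + 649738)*(1/171608) = ((653190 - 1*7720631/6) + 649738)*(1/171608) = ((653190 - 7720631/6) + 649738)*(1/171608) = (-3801491/6 + 649738)*(1/171608) = (96937/6)*(1/171608) = 96937/1029648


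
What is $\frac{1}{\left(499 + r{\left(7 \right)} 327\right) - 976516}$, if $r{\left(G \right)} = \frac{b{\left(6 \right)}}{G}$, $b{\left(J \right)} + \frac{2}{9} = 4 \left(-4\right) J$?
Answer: $- \frac{21}{20590751} \approx -1.0199 \cdot 10^{-6}$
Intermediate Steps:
$b{\left(J \right)} = - \frac{2}{9} - 16 J$ ($b{\left(J \right)} = - \frac{2}{9} + 4 \left(-4\right) J = - \frac{2}{9} - 16 J$)
$r{\left(G \right)} = - \frac{866}{9 G}$ ($r{\left(G \right)} = \frac{- \frac{2}{9} - 96}{G} = - \frac{866}{9 G}$)
$\frac{1}{\left(499 + r{\left(7 \right)} 327\right) - 976516} = \frac{1}{\left(499 + - \frac{866}{9 \cdot 7} \cdot 327\right) - 976516} = \frac{1}{\left(499 + \left(- \frac{866}{9}\right) \frac{1}{7} \cdot 327\right) - 976516} = \frac{1}{\left(499 - \frac{94394}{21}\right) - 976516} = \frac{1}{- \frac{83915}{21} - 976516} = \frac{1}{- \frac{20590751}{21}} = - \frac{21}{20590751}$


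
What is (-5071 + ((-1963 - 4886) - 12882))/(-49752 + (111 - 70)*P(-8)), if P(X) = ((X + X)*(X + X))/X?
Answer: 12401/25532 ≈ 0.48570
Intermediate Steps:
P(X) = 4*X (P(X) = ((2*X)*(2*X))/X = (4*X²)/X = 4*X)
(-5071 + ((-1963 - 4886) - 12882))/(-49752 + (111 - 70)*P(-8)) = (-5071 + ((-1963 - 4886) - 12882))/(-49752 + (111 - 70)*(4*(-8))) = (-5071 + (-6849 - 12882))/(-49752 + 41*(-32)) = (-5071 - 19731)/(-49752 - 1312) = -24802/(-51064) = -24802*(-1/51064) = 12401/25532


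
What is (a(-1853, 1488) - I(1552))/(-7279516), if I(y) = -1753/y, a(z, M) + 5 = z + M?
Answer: 572487/11297808832 ≈ 5.0672e-5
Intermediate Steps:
a(z, M) = -5 + M + z (a(z, M) = -5 + (z + M) = -5 + (M + z) = -5 + M + z)
(a(-1853, 1488) - I(1552))/(-7279516) = ((-5 + 1488 - 1853) - (-1753)/1552)/(-7279516) = (-370 - (-1753)/1552)*(-1/7279516) = (-370 - 1*(-1753/1552))*(-1/7279516) = (-370 + 1753/1552)*(-1/7279516) = -572487/1552*(-1/7279516) = 572487/11297808832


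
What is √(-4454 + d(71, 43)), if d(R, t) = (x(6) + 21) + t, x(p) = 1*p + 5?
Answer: I*√4379 ≈ 66.174*I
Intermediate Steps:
x(p) = 5 + p (x(p) = p + 5 = 5 + p)
d(R, t) = 32 + t (d(R, t) = ((5 + 6) + 21) + t = (11 + 21) + t = 32 + t)
√(-4454 + d(71, 43)) = √(-4454 + (32 + 43)) = √(-4454 + 75) = √(-4379) = I*√4379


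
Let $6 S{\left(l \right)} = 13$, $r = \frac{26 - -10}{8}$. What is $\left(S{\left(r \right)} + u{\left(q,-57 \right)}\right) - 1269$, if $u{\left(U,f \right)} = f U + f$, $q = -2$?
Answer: $- \frac{7259}{6} \approx -1209.8$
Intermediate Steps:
$u{\left(U,f \right)} = f + U f$ ($u{\left(U,f \right)} = U f + f = f + U f$)
$r = \frac{9}{2}$ ($r = \left(26 + 10\right) \frac{1}{8} = 36 \cdot \frac{1}{8} = \frac{9}{2} \approx 4.5$)
$S{\left(l \right)} = \frac{13}{6}$ ($S{\left(l \right)} = \frac{1}{6} \cdot 13 = \frac{13}{6}$)
$\left(S{\left(r \right)} + u{\left(q,-57 \right)}\right) - 1269 = \left(\frac{13}{6} - 57 \left(1 - 2\right)\right) - 1269 = \left(\frac{13}{6} - -57\right) - 1269 = \left(\frac{13}{6} + 57\right) - 1269 = \frac{355}{6} - 1269 = - \frac{7259}{6}$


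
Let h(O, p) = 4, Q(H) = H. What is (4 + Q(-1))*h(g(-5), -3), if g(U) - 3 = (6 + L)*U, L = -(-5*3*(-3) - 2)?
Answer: 12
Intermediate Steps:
L = -43 (L = -(-15*(-3) - 2) = -(45 - 2) = -1*43 = -43)
g(U) = 3 - 37*U (g(U) = 3 + (6 - 43)*U = 3 - 37*U)
(4 + Q(-1))*h(g(-5), -3) = (4 - 1)*4 = 3*4 = 12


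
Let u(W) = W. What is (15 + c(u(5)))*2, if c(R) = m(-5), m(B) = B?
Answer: 20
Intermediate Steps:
c(R) = -5
(15 + c(u(5)))*2 = (15 - 5)*2 = 10*2 = 20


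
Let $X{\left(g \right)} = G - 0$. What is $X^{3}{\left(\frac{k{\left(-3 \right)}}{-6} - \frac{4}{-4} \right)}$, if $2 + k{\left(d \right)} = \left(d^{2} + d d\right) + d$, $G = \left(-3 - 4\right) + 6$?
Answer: $-1$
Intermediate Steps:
$G = -1$ ($G = \left(-3 - 4\right) + 6 = -7 + 6 = -1$)
$k{\left(d \right)} = -2 + d + 2 d^{2}$ ($k{\left(d \right)} = -2 + \left(\left(d^{2} + d d\right) + d\right) = -2 + \left(\left(d^{2} + d^{2}\right) + d\right) = -2 + \left(2 d^{2} + d\right) = -2 + \left(d + 2 d^{2}\right) = -2 + d + 2 d^{2}$)
$X{\left(g \right)} = -1$ ($X{\left(g \right)} = -1 - 0 = -1 + 0 = -1$)
$X^{3}{\left(\frac{k{\left(-3 \right)}}{-6} - \frac{4}{-4} \right)} = \left(-1\right)^{3} = -1$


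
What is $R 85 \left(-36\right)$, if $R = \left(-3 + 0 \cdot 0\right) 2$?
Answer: $18360$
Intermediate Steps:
$R = -6$ ($R = \left(-3 + 0\right) 2 = \left(-3\right) 2 = -6$)
$R 85 \left(-36\right) = \left(-6\right) 85 \left(-36\right) = \left(-510\right) \left(-36\right) = 18360$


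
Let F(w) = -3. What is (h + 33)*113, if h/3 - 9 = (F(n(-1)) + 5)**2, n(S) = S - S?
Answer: 8136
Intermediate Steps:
n(S) = 0
h = 39 (h = 27 + 3*(-3 + 5)**2 = 27 + 3*2**2 = 27 + 3*4 = 27 + 12 = 39)
(h + 33)*113 = (39 + 33)*113 = 72*113 = 8136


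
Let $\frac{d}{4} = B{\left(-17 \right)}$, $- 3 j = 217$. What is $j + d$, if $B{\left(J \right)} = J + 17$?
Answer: $- \frac{217}{3} \approx -72.333$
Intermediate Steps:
$B{\left(J \right)} = 17 + J$
$j = - \frac{217}{3}$ ($j = \left(- \frac{1}{3}\right) 217 = - \frac{217}{3} \approx -72.333$)
$d = 0$ ($d = 4 \left(17 - 17\right) = 4 \cdot 0 = 0$)
$j + d = - \frac{217}{3} + 0 = - \frac{217}{3}$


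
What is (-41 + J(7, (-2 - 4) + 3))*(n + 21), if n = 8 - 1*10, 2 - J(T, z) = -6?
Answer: -627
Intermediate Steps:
J(T, z) = 8 (J(T, z) = 2 - 1*(-6) = 2 + 6 = 8)
n = -2 (n = 8 - 10 = -2)
(-41 + J(7, (-2 - 4) + 3))*(n + 21) = (-41 + 8)*(-2 + 21) = -33*19 = -627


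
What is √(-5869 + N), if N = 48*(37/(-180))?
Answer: I*√1322745/15 ≈ 76.674*I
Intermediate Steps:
N = -148/15 (N = 48*(37*(-1/180)) = 48*(-37/180) = -148/15 ≈ -9.8667)
√(-5869 + N) = √(-5869 - 148/15) = √(-88183/15) = I*√1322745/15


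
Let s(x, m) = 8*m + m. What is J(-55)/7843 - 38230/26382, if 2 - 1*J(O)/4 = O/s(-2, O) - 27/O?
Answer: -24724455029/17070407145 ≈ -1.4484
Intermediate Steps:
s(x, m) = 9*m
J(O) = 68/9 + 108/O (J(O) = 8 - 4*(O/((9*O)) - 27/O) = 8 - 4*(O*(1/(9*O)) - 27/O) = 8 - 4*(⅑ - 27/O) = 8 + (-4/9 + 108/O) = 68/9 + 108/O)
J(-55)/7843 - 38230/26382 = (68/9 + 108/(-55))/7843 - 38230/26382 = (68/9 + 108*(-1/55))*(1/7843) - 38230*1/26382 = (68/9 - 108/55)*(1/7843) - 19115/13191 = (2768/495)*(1/7843) - 19115/13191 = 2768/3882285 - 19115/13191 = -24724455029/17070407145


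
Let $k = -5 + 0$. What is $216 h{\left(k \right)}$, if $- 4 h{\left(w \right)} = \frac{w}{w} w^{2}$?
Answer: $-1350$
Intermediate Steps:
$k = -5$
$h{\left(w \right)} = - \frac{w^{2}}{4}$ ($h{\left(w \right)} = - \frac{\frac{w}{w} w^{2}}{4} = - \frac{1 w^{2}}{4} = - \frac{w^{2}}{4}$)
$216 h{\left(k \right)} = 216 \left(- \frac{\left(-5\right)^{2}}{4}\right) = 216 \left(\left(- \frac{1}{4}\right) 25\right) = 216 \left(- \frac{25}{4}\right) = -1350$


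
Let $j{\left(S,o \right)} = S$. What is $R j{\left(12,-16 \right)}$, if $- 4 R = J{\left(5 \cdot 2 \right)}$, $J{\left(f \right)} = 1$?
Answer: $-3$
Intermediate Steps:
$R = - \frac{1}{4}$ ($R = \left(- \frac{1}{4}\right) 1 = - \frac{1}{4} \approx -0.25$)
$R j{\left(12,-16 \right)} = \left(- \frac{1}{4}\right) 12 = -3$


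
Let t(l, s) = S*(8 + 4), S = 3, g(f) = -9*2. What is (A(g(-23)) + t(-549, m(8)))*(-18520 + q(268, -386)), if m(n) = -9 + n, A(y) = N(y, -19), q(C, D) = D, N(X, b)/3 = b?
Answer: 397026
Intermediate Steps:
N(X, b) = 3*b
g(f) = -18
A(y) = -57 (A(y) = 3*(-19) = -57)
t(l, s) = 36 (t(l, s) = 3*(8 + 4) = 3*12 = 36)
(A(g(-23)) + t(-549, m(8)))*(-18520 + q(268, -386)) = (-57 + 36)*(-18520 - 386) = -21*(-18906) = 397026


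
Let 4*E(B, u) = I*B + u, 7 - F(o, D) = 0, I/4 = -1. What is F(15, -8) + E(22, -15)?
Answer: -75/4 ≈ -18.750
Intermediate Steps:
I = -4 (I = 4*(-1) = -4)
F(o, D) = 7 (F(o, D) = 7 - 1*0 = 7 + 0 = 7)
E(B, u) = -B + u/4 (E(B, u) = (-4*B + u)/4 = (u - 4*B)/4 = -B + u/4)
F(15, -8) + E(22, -15) = 7 + (-1*22 + (¼)*(-15)) = 7 + (-22 - 15/4) = 7 - 103/4 = -75/4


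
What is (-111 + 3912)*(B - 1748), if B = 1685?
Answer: -239463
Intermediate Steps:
(-111 + 3912)*(B - 1748) = (-111 + 3912)*(1685 - 1748) = 3801*(-63) = -239463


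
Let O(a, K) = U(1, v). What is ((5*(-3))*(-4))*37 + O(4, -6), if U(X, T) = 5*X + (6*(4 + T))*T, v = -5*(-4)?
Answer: 5105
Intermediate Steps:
v = 20
U(X, T) = 5*X + T*(24 + 6*T) (U(X, T) = 5*X + (24 + 6*T)*T = 5*X + T*(24 + 6*T))
O(a, K) = 2885 (O(a, K) = 5*1 + 6*20**2 + 24*20 = 5 + 6*400 + 480 = 5 + 2400 + 480 = 2885)
((5*(-3))*(-4))*37 + O(4, -6) = ((5*(-3))*(-4))*37 + 2885 = -15*(-4)*37 + 2885 = 60*37 + 2885 = 2220 + 2885 = 5105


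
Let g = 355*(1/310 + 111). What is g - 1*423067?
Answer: -23786973/62 ≈ -3.8366e+5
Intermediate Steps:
g = 2443181/62 (g = 355*(1/310 + 111) = 355*(34411/310) = 2443181/62 ≈ 39406.)
g - 1*423067 = 2443181/62 - 1*423067 = 2443181/62 - 423067 = -23786973/62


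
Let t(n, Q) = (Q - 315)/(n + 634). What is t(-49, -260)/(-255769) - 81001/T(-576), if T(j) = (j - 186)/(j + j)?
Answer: -465398925676211/3800471571 ≈ -1.2246e+5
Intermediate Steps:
t(n, Q) = (-315 + Q)/(634 + n)
T(j) = (-186 + j)/(2*j) (T(j) = (-186 + j)/((2*j)) = (-186 + j)*(1/(2*j)) = (-186 + j)/(2*j))
t(-49, -260)/(-255769) - 81001/T(-576) = ((-315 - 260)/(634 - 49))/(-255769) - 81001*(-1152/(-186 - 576)) = (-575/585)*(-1/255769) - 81001/((1/2)*(-1/576)*(-762)) = ((1/585)*(-575))*(-1/255769) - 81001/127/192 = -115/117*(-1/255769) - 81001*192/127 = 115/29924973 - 15552192/127 = -465398925676211/3800471571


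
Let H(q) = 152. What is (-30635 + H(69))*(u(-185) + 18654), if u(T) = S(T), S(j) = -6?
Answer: -568446984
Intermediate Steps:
u(T) = -6
(-30635 + H(69))*(u(-185) + 18654) = (-30635 + 152)*(-6 + 18654) = -30483*18648 = -568446984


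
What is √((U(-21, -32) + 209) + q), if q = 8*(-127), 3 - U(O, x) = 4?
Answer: 2*I*√202 ≈ 28.425*I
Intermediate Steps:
U(O, x) = -1 (U(O, x) = 3 - 1*4 = 3 - 4 = -1)
q = -1016
√((U(-21, -32) + 209) + q) = √((-1 + 209) - 1016) = √(208 - 1016) = √(-808) = 2*I*√202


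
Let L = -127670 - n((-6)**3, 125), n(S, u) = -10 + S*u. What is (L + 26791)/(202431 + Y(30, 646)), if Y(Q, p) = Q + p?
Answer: -73869/203107 ≈ -0.36370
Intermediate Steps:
L = -100660 (L = -127670 - (-10 + (-6)**3*125) = -127670 - (-10 - 216*125) = -127670 - (-10 - 27000) = -127670 - 1*(-27010) = -127670 + 27010 = -100660)
(L + 26791)/(202431 + Y(30, 646)) = (-100660 + 26791)/(202431 + (30 + 646)) = -73869/(202431 + 676) = -73869/203107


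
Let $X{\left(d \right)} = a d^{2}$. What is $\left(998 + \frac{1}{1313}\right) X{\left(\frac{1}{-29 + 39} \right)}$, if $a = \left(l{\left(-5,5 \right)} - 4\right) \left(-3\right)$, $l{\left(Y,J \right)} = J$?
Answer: $- \frac{157245}{5252} \approx -29.94$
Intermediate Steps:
$a = -3$ ($a = \left(5 - 4\right) \left(-3\right) = 1 \left(-3\right) = -3$)
$X{\left(d \right)} = - 3 d^{2}$
$\left(998 + \frac{1}{1313}\right) X{\left(\frac{1}{-29 + 39} \right)} = \left(998 + \frac{1}{1313}\right) \left(- 3 \left(\frac{1}{-29 + 39}\right)^{2}\right) = \left(998 + \frac{1}{1313}\right) \left(- 3 \left(\frac{1}{10}\right)^{2}\right) = \frac{1310375 \left(- \frac{3}{100}\right)}{1313} = \frac{1310375 \left(\left(-3\right) \frac{1}{100}\right)}{1313} = \frac{1310375}{1313} \left(- \frac{3}{100}\right) = - \frac{157245}{5252}$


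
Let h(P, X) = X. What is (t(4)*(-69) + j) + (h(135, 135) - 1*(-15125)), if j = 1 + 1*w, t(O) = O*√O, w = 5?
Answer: 14714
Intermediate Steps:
t(O) = O^(3/2)
j = 6 (j = 1 + 1*5 = 1 + 5 = 6)
(t(4)*(-69) + j) + (h(135, 135) - 1*(-15125)) = (4^(3/2)*(-69) + 6) + (135 - 1*(-15125)) = (8*(-69) + 6) + (135 + 15125) = (-552 + 6) + 15260 = -546 + 15260 = 14714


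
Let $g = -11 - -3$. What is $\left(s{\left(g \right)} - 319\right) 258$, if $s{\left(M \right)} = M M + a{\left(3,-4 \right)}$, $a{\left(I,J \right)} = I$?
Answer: $-65016$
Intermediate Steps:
$g = -8$ ($g = -11 + 3 = -8$)
$s{\left(M \right)} = 3 + M^{2}$ ($s{\left(M \right)} = M M + 3 = M^{2} + 3 = 3 + M^{2}$)
$\left(s{\left(g \right)} - 319\right) 258 = \left(\left(3 + \left(-8\right)^{2}\right) - 319\right) 258 = \left(\left(3 + 64\right) - 319\right) 258 = \left(67 - 319\right) 258 = \left(-252\right) 258 = -65016$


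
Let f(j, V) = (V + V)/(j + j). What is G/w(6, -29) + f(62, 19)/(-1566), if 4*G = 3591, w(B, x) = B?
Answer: 29054743/194184 ≈ 149.62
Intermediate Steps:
f(j, V) = V/j (f(j, V) = (2*V)/((2*j)) = (2*V)*(1/(2*j)) = V/j)
G = 3591/4 (G = (¼)*3591 = 3591/4 ≈ 897.75)
G/w(6, -29) + f(62, 19)/(-1566) = (3591/4)/6 + (19/62)/(-1566) = (3591/4)*(⅙) + (19*(1/62))*(-1/1566) = 1197/8 + (19/62)*(-1/1566) = 1197/8 - 19/97092 = 29054743/194184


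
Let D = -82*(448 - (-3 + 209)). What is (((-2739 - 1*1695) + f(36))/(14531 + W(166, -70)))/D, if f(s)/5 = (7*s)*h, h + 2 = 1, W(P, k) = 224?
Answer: 219/11261470 ≈ 1.9447e-5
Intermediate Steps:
h = -1 (h = -2 + 1 = -1)
f(s) = -35*s (f(s) = 5*((7*s)*(-1)) = 5*(-7*s) = -35*s)
D = -19844 (D = -82*(448 - 1*206) = -82*(448 - 206) = -82*242 = -19844)
(((-2739 - 1*1695) + f(36))/(14531 + W(166, -70)))/D = (((-2739 - 1*1695) - 35*36)/(14531 + 224))/(-19844) = (((-2739 - 1695) - 1260)/14755)*(-1/19844) = ((-4434 - 1260)*(1/14755))*(-1/19844) = -5694*1/14755*(-1/19844) = -438/1135*(-1/19844) = 219/11261470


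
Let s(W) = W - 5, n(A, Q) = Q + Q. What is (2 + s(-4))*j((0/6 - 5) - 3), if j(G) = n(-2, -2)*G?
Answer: -224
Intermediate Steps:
n(A, Q) = 2*Q
s(W) = -5 + W
j(G) = -4*G (j(G) = (2*(-2))*G = -4*G)
(2 + s(-4))*j((0/6 - 5) - 3) = (2 + (-5 - 4))*(-4*((0/6 - 5) - 3)) = (2 - 9)*(-4*((0*(⅙) - 5) - 3)) = -(-28)*((0 - 5) - 3) = -(-28)*(-5 - 3) = -(-28)*(-8) = -7*32 = -224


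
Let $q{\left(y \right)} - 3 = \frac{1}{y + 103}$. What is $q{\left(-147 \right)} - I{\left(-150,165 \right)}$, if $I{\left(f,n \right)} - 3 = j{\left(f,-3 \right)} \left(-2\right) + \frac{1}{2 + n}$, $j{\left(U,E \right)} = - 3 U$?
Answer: $\frac{6612989}{7348} \approx 899.97$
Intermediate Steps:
$q{\left(y \right)} = 3 + \frac{1}{103 + y}$ ($q{\left(y \right)} = 3 + \frac{1}{y + 103} = 3 + \frac{1}{103 + y}$)
$I{\left(f,n \right)} = 3 + \frac{1}{2 + n} + 6 f$ ($I{\left(f,n \right)} = 3 + \left(- 3 f \left(-2\right) + \frac{1}{2 + n}\right) = 3 + \left(6 f + \frac{1}{2 + n}\right) = 3 + \left(\frac{1}{2 + n} + 6 f\right) = 3 + \frac{1}{2 + n} + 6 f$)
$q{\left(-147 \right)} - I{\left(-150,165 \right)} = \frac{310 + 3 \left(-147\right)}{103 - 147} - \frac{7 + 3 \cdot 165 + 12 \left(-150\right) + 6 \left(-150\right) 165}{2 + 165} = \frac{310 - 441}{-44} - \frac{7 + 495 - 1800 - 148500}{167} = \left(- \frac{1}{44}\right) \left(-131\right) - \frac{1}{167} \left(-149798\right) = \frac{131}{44} - - \frac{149798}{167} = \frac{131}{44} + \frac{149798}{167} = \frac{6612989}{7348}$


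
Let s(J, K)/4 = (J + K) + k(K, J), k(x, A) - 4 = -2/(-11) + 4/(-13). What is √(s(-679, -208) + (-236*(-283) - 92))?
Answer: 2*√322907585/143 ≈ 251.32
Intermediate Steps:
k(x, A) = 554/143 (k(x, A) = 4 + (-2/(-11) + 4/(-13)) = 4 + (-2*(-1/11) + 4*(-1/13)) = 4 + (2/11 - 4/13) = 4 - 18/143 = 554/143)
s(J, K) = 2216/143 + 4*J + 4*K (s(J, K) = 4*((J + K) + 554/143) = 4*(554/143 + J + K) = 2216/143 + 4*J + 4*K)
√(s(-679, -208) + (-236*(-283) - 92)) = √((2216/143 + 4*(-679) + 4*(-208)) + (-236*(-283) - 92)) = √((2216/143 - 2716 - 832) + (66788 - 92)) = √(-505148/143 + 66696) = √(9032380/143) = 2*√322907585/143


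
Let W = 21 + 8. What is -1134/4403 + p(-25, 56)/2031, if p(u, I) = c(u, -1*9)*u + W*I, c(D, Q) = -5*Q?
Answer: -15151/1277499 ≈ -0.011860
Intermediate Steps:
W = 29
p(u, I) = 29*I + 45*u (p(u, I) = (-(-5)*9)*u + 29*I = (-5*(-9))*u + 29*I = 45*u + 29*I = 29*I + 45*u)
-1134/4403 + p(-25, 56)/2031 = -1134/4403 + (29*56 + 45*(-25))/2031 = -1134*1/4403 + (1624 - 1125)*(1/2031) = -162/629 + 499*(1/2031) = -162/629 + 499/2031 = -15151/1277499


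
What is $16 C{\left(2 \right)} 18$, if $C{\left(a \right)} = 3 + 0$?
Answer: $864$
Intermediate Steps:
$C{\left(a \right)} = 3$
$16 C{\left(2 \right)} 18 = 16 \cdot 3 \cdot 18 = 48 \cdot 18 = 864$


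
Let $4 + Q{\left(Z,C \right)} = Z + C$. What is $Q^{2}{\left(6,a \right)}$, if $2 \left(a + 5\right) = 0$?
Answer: $9$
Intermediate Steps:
$a = -5$ ($a = -5 + \frac{1}{2} \cdot 0 = -5 + 0 = -5$)
$Q{\left(Z,C \right)} = -4 + C + Z$ ($Q{\left(Z,C \right)} = -4 + \left(Z + C\right) = -4 + \left(C + Z\right) = -4 + C + Z$)
$Q^{2}{\left(6,a \right)} = \left(-4 - 5 + 6\right)^{2} = \left(-3\right)^{2} = 9$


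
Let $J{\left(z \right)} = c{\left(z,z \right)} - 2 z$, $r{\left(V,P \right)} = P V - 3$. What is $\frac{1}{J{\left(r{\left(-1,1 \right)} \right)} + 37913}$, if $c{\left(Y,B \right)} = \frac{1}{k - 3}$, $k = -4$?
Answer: $\frac{7}{265446} \approx 2.6371 \cdot 10^{-5}$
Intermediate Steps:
$r{\left(V,P \right)} = -3 + P V$
$c{\left(Y,B \right)} = - \frac{1}{7}$ ($c{\left(Y,B \right)} = \frac{1}{-4 - 3} = \frac{1}{-7} = - \frac{1}{7}$)
$J{\left(z \right)} = - \frac{1}{7} - 2 z$
$\frac{1}{J{\left(r{\left(-1,1 \right)} \right)} + 37913} = \frac{1}{\left(- \frac{1}{7} - 2 \left(-3 + 1 \left(-1\right)\right)\right) + 37913} = \frac{1}{\left(- \frac{1}{7} - 2 \left(-3 - 1\right)\right) + 37913} = \frac{1}{\left(- \frac{1}{7} - -8\right) + 37913} = \frac{1}{\left(- \frac{1}{7} + 8\right) + 37913} = \frac{1}{\frac{55}{7} + 37913} = \frac{1}{\frac{265446}{7}} = \frac{7}{265446}$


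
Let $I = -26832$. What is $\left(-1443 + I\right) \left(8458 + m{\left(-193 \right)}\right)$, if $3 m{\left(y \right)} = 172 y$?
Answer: $73722350$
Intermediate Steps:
$m{\left(y \right)} = \frac{172 y}{3}$
$\left(-1443 + I\right) \left(8458 + m{\left(-193 \right)}\right) = \left(-1443 - 26832\right) \left(8458 + \frac{172}{3} \left(-193\right)\right) = - 28275 \left(8458 - \frac{33196}{3}\right) = \left(-28275\right) \left(- \frac{7822}{3}\right) = 73722350$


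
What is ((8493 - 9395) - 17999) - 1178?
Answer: -20079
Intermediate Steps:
((8493 - 9395) - 17999) - 1178 = (-902 - 17999) - 1178 = -18901 - 1178 = -20079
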